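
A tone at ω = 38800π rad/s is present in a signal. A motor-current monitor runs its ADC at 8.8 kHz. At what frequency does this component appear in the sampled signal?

ω = 38800π rad/s → f = ω/(2π) = 19400 Hz = 19.4 kHz.
19.4 kHz mod fs = 1.8 kHz.
1.8 kHz ≤ fs/2 = 4.4 kHz, appears at 1.8 kHz.

1.8 kHz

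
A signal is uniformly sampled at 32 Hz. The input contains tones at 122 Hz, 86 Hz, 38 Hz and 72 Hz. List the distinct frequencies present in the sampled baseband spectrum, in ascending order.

6 Hz, 8 Hz, 10 Hz

fs/2 = 16 Hz.
122 Hz mod fs = 26 Hz.
26 Hz > fs/2 = 16 Hz, folds to fs − 26 Hz = 6 Hz.
86 Hz mod fs = 22 Hz.
22 Hz > fs/2 = 16 Hz, folds to fs − 22 Hz = 10 Hz.
38 Hz mod fs = 6 Hz.
6 Hz ≤ fs/2 = 16 Hz, appears at 6 Hz.
72 Hz mod fs = 8 Hz.
8 Hz ≤ fs/2 = 16 Hz, appears at 8 Hz.
Distinct values: {6 Hz, 8 Hz, 10 Hz}.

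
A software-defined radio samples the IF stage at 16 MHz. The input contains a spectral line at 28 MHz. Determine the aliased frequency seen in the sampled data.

28 MHz mod fs = 12 MHz.
12 MHz > fs/2 = 8 MHz, folds to fs − 12 MHz = 4 MHz.

4 MHz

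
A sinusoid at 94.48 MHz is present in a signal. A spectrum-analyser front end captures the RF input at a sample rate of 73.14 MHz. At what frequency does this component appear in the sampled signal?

94.48 MHz mod fs = 21.34 MHz.
21.34 MHz ≤ fs/2 = 36.57 MHz, appears at 21.34 MHz.

21.34 MHz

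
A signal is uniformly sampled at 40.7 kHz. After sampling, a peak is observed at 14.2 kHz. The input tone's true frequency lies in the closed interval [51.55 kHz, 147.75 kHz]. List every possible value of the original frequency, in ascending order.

54.9 kHz, 67.2 kHz, 95.6 kHz, 107.9 kHz, 136.3 kHz

Frequencies that alias to 14.2 kHz are k·fs ± 14.2 kHz for integer k ≥ 0.
k=0: 14.2 kHz.
k=1: 26.5 kHz, 54.9 kHz.
k=2: 67.2 kHz, 95.6 kHz.
k=3: 107.9 kHz, 136.3 kHz.
k=4: 148.6 kHz, 177 kHz.
Within [51.55 kHz, 147.75 kHz]: 54.9 kHz, 67.2 kHz, 95.6 kHz, 107.9 kHz, 136.3 kHz.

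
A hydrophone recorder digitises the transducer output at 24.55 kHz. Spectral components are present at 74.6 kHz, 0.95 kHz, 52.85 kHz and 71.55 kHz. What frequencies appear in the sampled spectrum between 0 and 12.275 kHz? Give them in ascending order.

0.95 kHz, 2.1 kHz, 3.75 kHz

fs/2 = 12.275 kHz.
74.6 kHz mod fs = 0.95 kHz.
0.95 kHz ≤ fs/2 = 12.275 kHz, appears at 0.95 kHz.
0.95 kHz ≤ fs/2 = 12.275 kHz, passes unchanged.
52.85 kHz mod fs = 3.75 kHz.
3.75 kHz ≤ fs/2 = 12.275 kHz, appears at 3.75 kHz.
71.55 kHz mod fs = 22.45 kHz.
22.45 kHz > fs/2 = 12.275 kHz, folds to fs − 22.45 kHz = 2.1 kHz.
Distinct values: {0.95 kHz, 2.1 kHz, 3.75 kHz}.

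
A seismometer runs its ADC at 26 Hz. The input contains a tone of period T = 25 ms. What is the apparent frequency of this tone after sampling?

T = 25 ms → f = 1/T = 40 Hz.
40 Hz mod fs = 14 Hz.
14 Hz > fs/2 = 13 Hz, folds to fs − 14 Hz = 12 Hz.

12 Hz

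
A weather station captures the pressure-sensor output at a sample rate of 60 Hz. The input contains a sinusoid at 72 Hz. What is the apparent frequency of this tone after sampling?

12 Hz

72 Hz mod fs = 12 Hz.
12 Hz ≤ fs/2 = 30 Hz, appears at 12 Hz.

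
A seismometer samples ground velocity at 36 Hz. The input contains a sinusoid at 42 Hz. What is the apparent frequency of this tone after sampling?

42 Hz mod fs = 6 Hz.
6 Hz ≤ fs/2 = 18 Hz, appears at 6 Hz.

6 Hz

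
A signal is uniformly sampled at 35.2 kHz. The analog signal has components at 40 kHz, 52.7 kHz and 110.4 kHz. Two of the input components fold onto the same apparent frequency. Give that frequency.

fs/2 = 17.6 kHz.
40 kHz mod fs = 4.8 kHz.
4.8 kHz ≤ fs/2 = 17.6 kHz, appears at 4.8 kHz.
52.7 kHz mod fs = 17.5 kHz.
17.5 kHz ≤ fs/2 = 17.6 kHz, appears at 17.5 kHz.
110.4 kHz mod fs = 4.8 kHz.
4.8 kHz ≤ fs/2 = 17.6 kHz, appears at 4.8 kHz.
40 kHz and 110.4 kHz both map to 4.8 kHz.

4.8 kHz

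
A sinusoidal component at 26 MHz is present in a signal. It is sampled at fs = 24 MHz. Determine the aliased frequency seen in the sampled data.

2 MHz

26 MHz mod fs = 2 MHz.
2 MHz ≤ fs/2 = 12 MHz, appears at 2 MHz.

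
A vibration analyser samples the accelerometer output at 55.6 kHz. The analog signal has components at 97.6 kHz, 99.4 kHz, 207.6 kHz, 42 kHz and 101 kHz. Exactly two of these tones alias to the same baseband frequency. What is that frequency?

13.6 kHz

fs/2 = 27.8 kHz.
97.6 kHz mod fs = 42 kHz.
42 kHz > fs/2 = 27.8 kHz, folds to fs − 42 kHz = 13.6 kHz.
99.4 kHz mod fs = 43.8 kHz.
43.8 kHz > fs/2 = 27.8 kHz, folds to fs − 43.8 kHz = 11.8 kHz.
207.6 kHz mod fs = 40.8 kHz.
40.8 kHz > fs/2 = 27.8 kHz, folds to fs − 40.8 kHz = 14.8 kHz.
42 kHz > fs/2 = 27.8 kHz, folds to fs − 42 kHz = 13.6 kHz.
101 kHz mod fs = 45.4 kHz.
45.4 kHz > fs/2 = 27.8 kHz, folds to fs − 45.4 kHz = 10.2 kHz.
42 kHz and 97.6 kHz both map to 13.6 kHz.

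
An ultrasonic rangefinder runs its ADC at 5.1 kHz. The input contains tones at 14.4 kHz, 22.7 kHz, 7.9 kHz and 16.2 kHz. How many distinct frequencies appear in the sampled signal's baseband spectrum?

2

fs/2 = 2.55 kHz.
14.4 kHz mod fs = 4.2 kHz.
4.2 kHz > fs/2 = 2.55 kHz, folds to fs − 4.2 kHz = 0.9 kHz.
22.7 kHz mod fs = 2.3 kHz.
2.3 kHz ≤ fs/2 = 2.55 kHz, appears at 2.3 kHz.
7.9 kHz mod fs = 2.8 kHz.
2.8 kHz > fs/2 = 2.55 kHz, folds to fs − 2.8 kHz = 2.3 kHz.
16.2 kHz mod fs = 0.9 kHz.
0.9 kHz ≤ fs/2 = 2.55 kHz, appears at 0.9 kHz.
Distinct values: {0.9 kHz, 2.3 kHz} → 2.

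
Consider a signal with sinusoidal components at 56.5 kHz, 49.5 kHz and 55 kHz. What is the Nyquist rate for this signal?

113 kHz

Highest-frequency component: 56.5 kHz.
Nyquist rate = 2 × 56.5 kHz = 113 kHz.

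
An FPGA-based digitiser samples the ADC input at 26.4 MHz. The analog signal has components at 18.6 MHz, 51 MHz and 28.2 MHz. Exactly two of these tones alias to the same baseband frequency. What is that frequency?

1.8 MHz

fs/2 = 13.2 MHz.
18.6 MHz > fs/2 = 13.2 MHz, folds to fs − 18.6 MHz = 7.8 MHz.
51 MHz mod fs = 24.6 MHz.
24.6 MHz > fs/2 = 13.2 MHz, folds to fs − 24.6 MHz = 1.8 MHz.
28.2 MHz mod fs = 1.8 MHz.
1.8 MHz ≤ fs/2 = 13.2 MHz, appears at 1.8 MHz.
28.2 MHz and 51 MHz both map to 1.8 MHz.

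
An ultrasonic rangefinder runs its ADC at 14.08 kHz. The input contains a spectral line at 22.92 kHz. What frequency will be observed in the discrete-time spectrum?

5.24 kHz

22.92 kHz mod fs = 8.84 kHz.
8.84 kHz > fs/2 = 7.04 kHz, folds to fs − 8.84 kHz = 5.24 kHz.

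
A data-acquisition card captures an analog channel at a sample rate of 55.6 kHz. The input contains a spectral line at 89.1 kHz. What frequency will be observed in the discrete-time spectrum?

22.1 kHz

89.1 kHz mod fs = 33.5 kHz.
33.5 kHz > fs/2 = 27.8 kHz, folds to fs − 33.5 kHz = 22.1 kHz.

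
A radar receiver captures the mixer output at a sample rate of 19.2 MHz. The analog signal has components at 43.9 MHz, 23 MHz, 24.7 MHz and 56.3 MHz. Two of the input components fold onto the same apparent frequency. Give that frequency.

5.5 MHz

fs/2 = 9.6 MHz.
43.9 MHz mod fs = 5.5 MHz.
5.5 MHz ≤ fs/2 = 9.6 MHz, appears at 5.5 MHz.
23 MHz mod fs = 3.8 MHz.
3.8 MHz ≤ fs/2 = 9.6 MHz, appears at 3.8 MHz.
24.7 MHz mod fs = 5.5 MHz.
5.5 MHz ≤ fs/2 = 9.6 MHz, appears at 5.5 MHz.
56.3 MHz mod fs = 17.9 MHz.
17.9 MHz > fs/2 = 9.6 MHz, folds to fs − 17.9 MHz = 1.3 MHz.
24.7 MHz and 43.9 MHz both map to 5.5 MHz.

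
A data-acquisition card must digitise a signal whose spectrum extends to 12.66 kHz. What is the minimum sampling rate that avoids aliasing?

Nyquist rate = 2 × 12.66 kHz = 25.32 kHz.

25.32 kHz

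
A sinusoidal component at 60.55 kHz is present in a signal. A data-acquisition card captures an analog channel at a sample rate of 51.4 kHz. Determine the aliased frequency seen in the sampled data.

9.15 kHz

60.55 kHz mod fs = 9.15 kHz.
9.15 kHz ≤ fs/2 = 25.7 kHz, appears at 9.15 kHz.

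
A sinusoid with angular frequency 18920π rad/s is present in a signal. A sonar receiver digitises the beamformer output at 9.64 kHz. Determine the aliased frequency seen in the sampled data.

ω = 18920π rad/s → f = ω/(2π) = 9460 Hz = 9.46 kHz.
9.46 kHz > fs/2 = 4.82 kHz, folds to fs − 9.46 kHz = 0.18 kHz.

0.18 kHz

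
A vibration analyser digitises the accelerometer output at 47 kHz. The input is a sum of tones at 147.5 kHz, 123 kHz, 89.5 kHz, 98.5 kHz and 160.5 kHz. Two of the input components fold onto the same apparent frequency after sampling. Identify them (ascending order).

fs/2 = 23.5 kHz.
147.5 kHz mod fs = 6.5 kHz.
6.5 kHz ≤ fs/2 = 23.5 kHz, appears at 6.5 kHz.
123 kHz mod fs = 29 kHz.
29 kHz > fs/2 = 23.5 kHz, folds to fs − 29 kHz = 18 kHz.
89.5 kHz mod fs = 42.5 kHz.
42.5 kHz > fs/2 = 23.5 kHz, folds to fs − 42.5 kHz = 4.5 kHz.
98.5 kHz mod fs = 4.5 kHz.
4.5 kHz ≤ fs/2 = 23.5 kHz, appears at 4.5 kHz.
160.5 kHz mod fs = 19.5 kHz.
19.5 kHz ≤ fs/2 = 23.5 kHz, appears at 19.5 kHz.
89.5 kHz and 98.5 kHz both map to 4.5 kHz.

89.5 kHz, 98.5 kHz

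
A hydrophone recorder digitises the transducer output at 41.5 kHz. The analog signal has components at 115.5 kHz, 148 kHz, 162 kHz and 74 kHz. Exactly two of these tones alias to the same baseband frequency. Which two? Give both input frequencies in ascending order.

74 kHz, 115.5 kHz

fs/2 = 20.75 kHz.
115.5 kHz mod fs = 32.5 kHz.
32.5 kHz > fs/2 = 20.75 kHz, folds to fs − 32.5 kHz = 9 kHz.
148 kHz mod fs = 23.5 kHz.
23.5 kHz > fs/2 = 20.75 kHz, folds to fs − 23.5 kHz = 18 kHz.
162 kHz mod fs = 37.5 kHz.
37.5 kHz > fs/2 = 20.75 kHz, folds to fs − 37.5 kHz = 4 kHz.
74 kHz mod fs = 32.5 kHz.
32.5 kHz > fs/2 = 20.75 kHz, folds to fs − 32.5 kHz = 9 kHz.
74 kHz and 115.5 kHz both map to 9 kHz.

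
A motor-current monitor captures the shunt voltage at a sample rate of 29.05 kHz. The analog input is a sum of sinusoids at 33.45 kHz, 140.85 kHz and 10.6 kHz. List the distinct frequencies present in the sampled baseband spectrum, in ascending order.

fs/2 = 14.525 kHz.
33.45 kHz mod fs = 4.4 kHz.
4.4 kHz ≤ fs/2 = 14.525 kHz, appears at 4.4 kHz.
140.85 kHz mod fs = 24.65 kHz.
24.65 kHz > fs/2 = 14.525 kHz, folds to fs − 24.65 kHz = 4.4 kHz.
10.6 kHz ≤ fs/2 = 14.525 kHz, passes unchanged.
Distinct values: {4.4 kHz, 10.6 kHz}.

4.4 kHz, 10.6 kHz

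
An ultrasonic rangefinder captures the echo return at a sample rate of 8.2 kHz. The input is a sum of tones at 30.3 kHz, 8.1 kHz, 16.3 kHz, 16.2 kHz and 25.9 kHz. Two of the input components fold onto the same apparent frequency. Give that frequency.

0.1 kHz

fs/2 = 4.1 kHz.
30.3 kHz mod fs = 5.7 kHz.
5.7 kHz > fs/2 = 4.1 kHz, folds to fs − 5.7 kHz = 2.5 kHz.
8.1 kHz > fs/2 = 4.1 kHz, folds to fs − 8.1 kHz = 0.1 kHz.
16.3 kHz mod fs = 8.1 kHz.
8.1 kHz > fs/2 = 4.1 kHz, folds to fs − 8.1 kHz = 0.1 kHz.
16.2 kHz mod fs = 8 kHz.
8 kHz > fs/2 = 4.1 kHz, folds to fs − 8 kHz = 0.2 kHz.
25.9 kHz mod fs = 1.3 kHz.
1.3 kHz ≤ fs/2 = 4.1 kHz, appears at 1.3 kHz.
8.1 kHz and 16.3 kHz both map to 0.1 kHz.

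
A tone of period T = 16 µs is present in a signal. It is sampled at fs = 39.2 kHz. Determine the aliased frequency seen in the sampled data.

T = 16 µs → f = 1/T = 62.5 kHz.
62.5 kHz mod fs = 23.3 kHz.
23.3 kHz > fs/2 = 19.6 kHz, folds to fs − 23.3 kHz = 15.9 kHz.

15.9 kHz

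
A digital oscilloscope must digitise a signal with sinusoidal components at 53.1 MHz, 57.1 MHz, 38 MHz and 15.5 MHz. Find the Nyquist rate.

114.2 MHz

Highest-frequency component: 57.1 MHz.
Nyquist rate = 2 × 57.1 MHz = 114.2 MHz.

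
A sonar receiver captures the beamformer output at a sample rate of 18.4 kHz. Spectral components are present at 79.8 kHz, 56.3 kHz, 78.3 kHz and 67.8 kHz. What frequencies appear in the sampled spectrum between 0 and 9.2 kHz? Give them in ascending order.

fs/2 = 9.2 kHz.
79.8 kHz mod fs = 6.2 kHz.
6.2 kHz ≤ fs/2 = 9.2 kHz, appears at 6.2 kHz.
56.3 kHz mod fs = 1.1 kHz.
1.1 kHz ≤ fs/2 = 9.2 kHz, appears at 1.1 kHz.
78.3 kHz mod fs = 4.7 kHz.
4.7 kHz ≤ fs/2 = 9.2 kHz, appears at 4.7 kHz.
67.8 kHz mod fs = 12.6 kHz.
12.6 kHz > fs/2 = 9.2 kHz, folds to fs − 12.6 kHz = 5.8 kHz.
Distinct values: {1.1 kHz, 4.7 kHz, 5.8 kHz, 6.2 kHz}.

1.1 kHz, 4.7 kHz, 5.8 kHz, 6.2 kHz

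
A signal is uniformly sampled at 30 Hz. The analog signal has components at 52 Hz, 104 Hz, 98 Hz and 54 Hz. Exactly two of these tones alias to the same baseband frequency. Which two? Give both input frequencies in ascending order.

52 Hz, 98 Hz

fs/2 = 15 Hz.
52 Hz mod fs = 22 Hz.
22 Hz > fs/2 = 15 Hz, folds to fs − 22 Hz = 8 Hz.
104 Hz mod fs = 14 Hz.
14 Hz ≤ fs/2 = 15 Hz, appears at 14 Hz.
98 Hz mod fs = 8 Hz.
8 Hz ≤ fs/2 = 15 Hz, appears at 8 Hz.
54 Hz mod fs = 24 Hz.
24 Hz > fs/2 = 15 Hz, folds to fs − 24 Hz = 6 Hz.
52 Hz and 98 Hz both map to 8 Hz.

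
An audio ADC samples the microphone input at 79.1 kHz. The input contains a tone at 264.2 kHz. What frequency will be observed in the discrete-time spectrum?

26.9 kHz

264.2 kHz mod fs = 26.9 kHz.
26.9 kHz ≤ fs/2 = 39.55 kHz, appears at 26.9 kHz.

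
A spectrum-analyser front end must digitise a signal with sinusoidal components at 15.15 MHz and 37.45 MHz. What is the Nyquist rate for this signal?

74.9 MHz

Highest-frequency component: 37.45 MHz.
Nyquist rate = 2 × 37.45 MHz = 74.9 MHz.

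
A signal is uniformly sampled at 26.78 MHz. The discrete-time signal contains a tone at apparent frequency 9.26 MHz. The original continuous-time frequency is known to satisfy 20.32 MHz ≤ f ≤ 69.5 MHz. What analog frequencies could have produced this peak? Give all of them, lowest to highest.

36.04 MHz, 44.3 MHz, 62.82 MHz

Frequencies that alias to 9.26 MHz are k·fs ± 9.26 MHz for integer k ≥ 0.
k=0: 9.26 MHz.
k=1: 17.52 MHz, 36.04 MHz.
k=2: 44.3 MHz, 62.82 MHz.
k=3: 71.08 MHz, 89.6 MHz.
Within [20.32 MHz, 69.5 MHz]: 36.04 MHz, 44.3 MHz, 62.82 MHz.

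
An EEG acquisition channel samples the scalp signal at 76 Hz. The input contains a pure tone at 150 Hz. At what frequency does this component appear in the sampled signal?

150 Hz mod fs = 74 Hz.
74 Hz > fs/2 = 38 Hz, folds to fs − 74 Hz = 2 Hz.

2 Hz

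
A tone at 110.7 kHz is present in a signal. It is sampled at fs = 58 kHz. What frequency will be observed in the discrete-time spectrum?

110.7 kHz mod fs = 52.7 kHz.
52.7 kHz > fs/2 = 29 kHz, folds to fs − 52.7 kHz = 5.3 kHz.

5.3 kHz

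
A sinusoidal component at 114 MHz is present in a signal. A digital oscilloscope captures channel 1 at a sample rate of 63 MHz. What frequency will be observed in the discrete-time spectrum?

114 MHz mod fs = 51 MHz.
51 MHz > fs/2 = 31.5 MHz, folds to fs − 51 MHz = 12 MHz.

12 MHz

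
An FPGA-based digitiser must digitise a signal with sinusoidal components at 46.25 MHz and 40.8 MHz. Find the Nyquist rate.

Highest-frequency component: 46.25 MHz.
Nyquist rate = 2 × 46.25 MHz = 92.5 MHz.

92.5 MHz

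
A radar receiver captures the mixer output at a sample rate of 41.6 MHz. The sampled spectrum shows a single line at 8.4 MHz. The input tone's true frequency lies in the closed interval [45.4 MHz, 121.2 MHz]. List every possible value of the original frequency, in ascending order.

50 MHz, 74.8 MHz, 91.6 MHz, 116.4 MHz

Frequencies that alias to 8.4 MHz are k·fs ± 8.4 MHz for integer k ≥ 0.
k=0: 8.4 MHz.
k=1: 33.2 MHz, 50 MHz.
k=2: 74.8 MHz, 91.6 MHz.
k=3: 116.4 MHz, 133.2 MHz.
k=4: 158 MHz, 174.8 MHz.
Within [45.4 MHz, 121.2 MHz]: 50 MHz, 74.8 MHz, 91.6 MHz, 116.4 MHz.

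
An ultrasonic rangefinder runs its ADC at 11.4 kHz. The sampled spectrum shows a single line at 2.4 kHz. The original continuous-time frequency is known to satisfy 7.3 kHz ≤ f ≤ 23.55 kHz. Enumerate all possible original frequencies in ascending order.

Frequencies that alias to 2.4 kHz are k·fs ± 2.4 kHz for integer k ≥ 0.
k=0: 2.4 kHz.
k=1: 9 kHz, 13.8 kHz.
k=2: 20.4 kHz, 25.2 kHz.
k=3: 31.8 kHz, 36.6 kHz.
Within [7.3 kHz, 23.55 kHz]: 9 kHz, 13.8 kHz, 20.4 kHz.

9 kHz, 13.8 kHz, 20.4 kHz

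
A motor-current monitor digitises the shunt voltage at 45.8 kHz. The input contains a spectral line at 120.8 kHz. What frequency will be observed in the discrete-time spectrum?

16.6 kHz

120.8 kHz mod fs = 29.2 kHz.
29.2 kHz > fs/2 = 22.9 kHz, folds to fs − 29.2 kHz = 16.6 kHz.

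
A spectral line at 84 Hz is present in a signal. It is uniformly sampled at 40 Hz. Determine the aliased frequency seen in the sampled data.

84 Hz mod fs = 4 Hz.
4 Hz ≤ fs/2 = 20 Hz, appears at 4 Hz.

4 Hz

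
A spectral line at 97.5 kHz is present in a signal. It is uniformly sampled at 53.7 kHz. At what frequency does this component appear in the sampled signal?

9.9 kHz

97.5 kHz mod fs = 43.8 kHz.
43.8 kHz > fs/2 = 26.85 kHz, folds to fs − 43.8 kHz = 9.9 kHz.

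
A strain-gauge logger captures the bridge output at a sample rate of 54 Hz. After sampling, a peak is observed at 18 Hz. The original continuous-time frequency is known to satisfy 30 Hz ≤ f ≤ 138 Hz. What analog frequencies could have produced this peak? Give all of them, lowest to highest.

Frequencies that alias to 18 Hz are k·fs ± 18 Hz for integer k ≥ 0.
k=0: 18 Hz.
k=1: 36 Hz, 72 Hz.
k=2: 90 Hz, 126 Hz.
k=3: 144 Hz, 180 Hz.
Within [30 Hz, 138 Hz]: 36 Hz, 72 Hz, 90 Hz, 126 Hz.

36 Hz, 72 Hz, 90 Hz, 126 Hz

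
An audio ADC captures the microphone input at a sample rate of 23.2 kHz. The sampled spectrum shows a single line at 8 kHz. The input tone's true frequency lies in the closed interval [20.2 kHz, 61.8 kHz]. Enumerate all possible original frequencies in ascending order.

Frequencies that alias to 8 kHz are k·fs ± 8 kHz for integer k ≥ 0.
k=0: 8 kHz.
k=1: 15.2 kHz, 31.2 kHz.
k=2: 38.4 kHz, 54.4 kHz.
k=3: 61.6 kHz, 77.6 kHz.
k=4: 84.8 kHz, 100.8 kHz.
Within [20.2 kHz, 61.8 kHz]: 31.2 kHz, 38.4 kHz, 54.4 kHz, 61.6 kHz.

31.2 kHz, 38.4 kHz, 54.4 kHz, 61.6 kHz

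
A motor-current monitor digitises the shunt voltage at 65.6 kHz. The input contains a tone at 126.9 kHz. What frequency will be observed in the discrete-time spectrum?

4.3 kHz

126.9 kHz mod fs = 61.3 kHz.
61.3 kHz > fs/2 = 32.8 kHz, folds to fs − 61.3 kHz = 4.3 kHz.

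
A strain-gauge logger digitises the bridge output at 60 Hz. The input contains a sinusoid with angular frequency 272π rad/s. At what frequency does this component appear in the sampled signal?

16 Hz

ω = 272π rad/s → f = ω/(2π) = 136 Hz.
136 Hz mod fs = 16 Hz.
16 Hz ≤ fs/2 = 30 Hz, appears at 16 Hz.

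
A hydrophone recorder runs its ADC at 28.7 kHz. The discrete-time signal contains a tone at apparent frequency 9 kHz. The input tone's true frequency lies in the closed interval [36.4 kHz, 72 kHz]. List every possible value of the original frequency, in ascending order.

Frequencies that alias to 9 kHz are k·fs ± 9 kHz for integer k ≥ 0.
k=0: 9 kHz.
k=1: 19.7 kHz, 37.7 kHz.
k=2: 48.4 kHz, 66.4 kHz.
k=3: 77.1 kHz, 95.1 kHz.
Within [36.4 kHz, 72 kHz]: 37.7 kHz, 48.4 kHz, 66.4 kHz.

37.7 kHz, 48.4 kHz, 66.4 kHz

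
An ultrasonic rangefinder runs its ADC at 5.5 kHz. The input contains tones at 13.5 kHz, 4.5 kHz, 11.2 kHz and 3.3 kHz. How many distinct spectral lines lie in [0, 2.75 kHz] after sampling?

fs/2 = 2.75 kHz.
13.5 kHz mod fs = 2.5 kHz.
2.5 kHz ≤ fs/2 = 2.75 kHz, appears at 2.5 kHz.
4.5 kHz > fs/2 = 2.75 kHz, folds to fs − 4.5 kHz = 1 kHz.
11.2 kHz mod fs = 0.2 kHz.
0.2 kHz ≤ fs/2 = 2.75 kHz, appears at 0.2 kHz.
3.3 kHz > fs/2 = 2.75 kHz, folds to fs − 3.3 kHz = 2.2 kHz.
Distinct values: {0.2 kHz, 1 kHz, 2.2 kHz, 2.5 kHz} → 4.

4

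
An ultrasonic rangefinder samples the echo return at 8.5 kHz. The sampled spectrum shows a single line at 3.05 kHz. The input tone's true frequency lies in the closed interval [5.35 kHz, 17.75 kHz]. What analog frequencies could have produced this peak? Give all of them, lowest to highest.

5.45 kHz, 11.55 kHz, 13.95 kHz

Frequencies that alias to 3.05 kHz are k·fs ± 3.05 kHz for integer k ≥ 0.
k=0: 3.05 kHz.
k=1: 5.45 kHz, 11.55 kHz.
k=2: 13.95 kHz, 20.05 kHz.
k=3: 22.45 kHz, 28.55 kHz.
Within [5.35 kHz, 17.75 kHz]: 5.45 kHz, 11.55 kHz, 13.95 kHz.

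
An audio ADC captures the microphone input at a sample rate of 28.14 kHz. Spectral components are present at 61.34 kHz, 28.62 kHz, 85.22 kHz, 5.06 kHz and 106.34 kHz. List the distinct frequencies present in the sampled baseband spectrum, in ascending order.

fs/2 = 14.07 kHz.
61.34 kHz mod fs = 5.06 kHz.
5.06 kHz ≤ fs/2 = 14.07 kHz, appears at 5.06 kHz.
28.62 kHz mod fs = 0.48 kHz.
0.48 kHz ≤ fs/2 = 14.07 kHz, appears at 0.48 kHz.
85.22 kHz mod fs = 0.8 kHz.
0.8 kHz ≤ fs/2 = 14.07 kHz, appears at 0.8 kHz.
5.06 kHz ≤ fs/2 = 14.07 kHz, passes unchanged.
106.34 kHz mod fs = 21.92 kHz.
21.92 kHz > fs/2 = 14.07 kHz, folds to fs − 21.92 kHz = 6.22 kHz.
Distinct values: {0.48 kHz, 0.8 kHz, 5.06 kHz, 6.22 kHz}.

0.48 kHz, 0.8 kHz, 5.06 kHz, 6.22 kHz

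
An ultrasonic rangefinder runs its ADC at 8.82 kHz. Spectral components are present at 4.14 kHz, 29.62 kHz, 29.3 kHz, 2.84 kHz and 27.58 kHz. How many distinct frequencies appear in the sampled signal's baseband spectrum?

4

fs/2 = 4.41 kHz.
4.14 kHz ≤ fs/2 = 4.41 kHz, passes unchanged.
29.62 kHz mod fs = 3.16 kHz.
3.16 kHz ≤ fs/2 = 4.41 kHz, appears at 3.16 kHz.
29.3 kHz mod fs = 2.84 kHz.
2.84 kHz ≤ fs/2 = 4.41 kHz, appears at 2.84 kHz.
2.84 kHz ≤ fs/2 = 4.41 kHz, passes unchanged.
27.58 kHz mod fs = 1.12 kHz.
1.12 kHz ≤ fs/2 = 4.41 kHz, appears at 1.12 kHz.
Distinct values: {1.12 kHz, 2.84 kHz, 3.16 kHz, 4.14 kHz} → 4.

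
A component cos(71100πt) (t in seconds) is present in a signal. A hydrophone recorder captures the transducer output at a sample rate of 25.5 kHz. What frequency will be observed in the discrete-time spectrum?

10.05 kHz

ω = 71100π rad/s → f = ω/(2π) = 35550 Hz = 35.55 kHz.
35.55 kHz mod fs = 10.05 kHz.
10.05 kHz ≤ fs/2 = 12.75 kHz, appears at 10.05 kHz.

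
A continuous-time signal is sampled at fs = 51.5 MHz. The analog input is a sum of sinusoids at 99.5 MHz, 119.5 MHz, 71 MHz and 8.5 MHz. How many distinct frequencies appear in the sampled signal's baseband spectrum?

fs/2 = 25.75 MHz.
99.5 MHz mod fs = 48 MHz.
48 MHz > fs/2 = 25.75 MHz, folds to fs − 48 MHz = 3.5 MHz.
119.5 MHz mod fs = 16.5 MHz.
16.5 MHz ≤ fs/2 = 25.75 MHz, appears at 16.5 MHz.
71 MHz mod fs = 19.5 MHz.
19.5 MHz ≤ fs/2 = 25.75 MHz, appears at 19.5 MHz.
8.5 MHz ≤ fs/2 = 25.75 MHz, passes unchanged.
Distinct values: {3.5 MHz, 8.5 MHz, 16.5 MHz, 19.5 MHz} → 4.

4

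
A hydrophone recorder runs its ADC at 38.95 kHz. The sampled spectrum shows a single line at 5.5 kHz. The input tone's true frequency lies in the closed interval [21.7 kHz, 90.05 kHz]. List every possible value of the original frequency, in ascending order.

33.45 kHz, 44.45 kHz, 72.4 kHz, 83.4 kHz

Frequencies that alias to 5.5 kHz are k·fs ± 5.5 kHz for integer k ≥ 0.
k=0: 5.5 kHz.
k=1: 33.45 kHz, 44.45 kHz.
k=2: 72.4 kHz, 83.4 kHz.
k=3: 111.35 kHz, 122.35 kHz.
Within [21.7 kHz, 90.05 kHz]: 33.45 kHz, 44.45 kHz, 72.4 kHz, 83.4 kHz.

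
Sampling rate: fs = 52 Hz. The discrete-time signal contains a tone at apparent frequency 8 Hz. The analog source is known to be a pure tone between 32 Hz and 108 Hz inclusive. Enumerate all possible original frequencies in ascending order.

Frequencies that alias to 8 Hz are k·fs ± 8 Hz for integer k ≥ 0.
k=0: 8 Hz.
k=1: 44 Hz, 60 Hz.
k=2: 96 Hz, 112 Hz.
k=3: 148 Hz, 164 Hz.
Within [32 Hz, 108 Hz]: 44 Hz, 60 Hz, 96 Hz.

44 Hz, 60 Hz, 96 Hz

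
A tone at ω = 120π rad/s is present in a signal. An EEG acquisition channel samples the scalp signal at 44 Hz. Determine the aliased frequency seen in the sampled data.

16 Hz

ω = 120π rad/s → f = ω/(2π) = 60 Hz.
60 Hz mod fs = 16 Hz.
16 Hz ≤ fs/2 = 22 Hz, appears at 16 Hz.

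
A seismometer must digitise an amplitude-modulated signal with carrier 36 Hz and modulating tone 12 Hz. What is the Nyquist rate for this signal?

AM sidebands sit at fc ± fm = 24 Hz and 48 Hz.
Highest-frequency component: 48 Hz.
Nyquist rate = 2 × 48 Hz = 96 Hz.

96 Hz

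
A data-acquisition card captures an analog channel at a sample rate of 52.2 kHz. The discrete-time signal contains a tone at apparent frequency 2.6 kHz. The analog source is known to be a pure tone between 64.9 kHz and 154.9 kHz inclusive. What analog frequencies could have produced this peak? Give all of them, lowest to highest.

Frequencies that alias to 2.6 kHz are k·fs ± 2.6 kHz for integer k ≥ 0.
k=0: 2.6 kHz.
k=1: 49.6 kHz, 54.8 kHz.
k=2: 101.8 kHz, 107 kHz.
k=3: 154 kHz, 159.2 kHz.
k=4: 206.2 kHz, 211.4 kHz.
Within [64.9 kHz, 154.9 kHz]: 101.8 kHz, 107 kHz, 154 kHz.

101.8 kHz, 107 kHz, 154 kHz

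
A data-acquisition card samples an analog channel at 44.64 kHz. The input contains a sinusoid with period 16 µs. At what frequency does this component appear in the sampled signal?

17.86 kHz

T = 16 µs → f = 1/T = 62.5 kHz.
62.5 kHz mod fs = 17.86 kHz.
17.86 kHz ≤ fs/2 = 22.32 kHz, appears at 17.86 kHz.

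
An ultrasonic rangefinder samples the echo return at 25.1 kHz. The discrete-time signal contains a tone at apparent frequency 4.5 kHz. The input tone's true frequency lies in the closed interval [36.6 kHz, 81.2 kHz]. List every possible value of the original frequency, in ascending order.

Frequencies that alias to 4.5 kHz are k·fs ± 4.5 kHz for integer k ≥ 0.
k=0: 4.5 kHz.
k=1: 20.6 kHz, 29.6 kHz.
k=2: 45.7 kHz, 54.7 kHz.
k=3: 70.8 kHz, 79.8 kHz.
k=4: 95.9 kHz, 104.9 kHz.
Within [36.6 kHz, 81.2 kHz]: 45.7 kHz, 54.7 kHz, 70.8 kHz, 79.8 kHz.

45.7 kHz, 54.7 kHz, 70.8 kHz, 79.8 kHz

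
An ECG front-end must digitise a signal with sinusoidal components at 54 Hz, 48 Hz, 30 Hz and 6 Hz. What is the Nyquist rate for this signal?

108 Hz

Highest-frequency component: 54 Hz.
Nyquist rate = 2 × 54 Hz = 108 Hz.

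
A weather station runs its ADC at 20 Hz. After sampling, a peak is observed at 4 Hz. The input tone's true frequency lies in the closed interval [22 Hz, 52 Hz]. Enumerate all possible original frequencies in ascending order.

24 Hz, 36 Hz, 44 Hz

Frequencies that alias to 4 Hz are k·fs ± 4 Hz for integer k ≥ 0.
k=0: 4 Hz.
k=1: 16 Hz, 24 Hz.
k=2: 36 Hz, 44 Hz.
k=3: 56 Hz, 64 Hz.
Within [22 Hz, 52 Hz]: 24 Hz, 36 Hz, 44 Hz.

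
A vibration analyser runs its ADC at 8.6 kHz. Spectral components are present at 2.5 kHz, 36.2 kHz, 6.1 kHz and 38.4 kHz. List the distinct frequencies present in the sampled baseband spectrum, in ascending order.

fs/2 = 4.3 kHz.
2.5 kHz ≤ fs/2 = 4.3 kHz, passes unchanged.
36.2 kHz mod fs = 1.8 kHz.
1.8 kHz ≤ fs/2 = 4.3 kHz, appears at 1.8 kHz.
6.1 kHz > fs/2 = 4.3 kHz, folds to fs − 6.1 kHz = 2.5 kHz.
38.4 kHz mod fs = 4 kHz.
4 kHz ≤ fs/2 = 4.3 kHz, appears at 4 kHz.
Distinct values: {1.8 kHz, 2.5 kHz, 4 kHz}.

1.8 kHz, 2.5 kHz, 4 kHz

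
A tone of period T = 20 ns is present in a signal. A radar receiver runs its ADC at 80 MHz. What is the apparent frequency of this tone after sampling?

30 MHz

T = 20 ns → f = 1/T = 50 MHz.
50 MHz > fs/2 = 40 MHz, folds to fs − 50 MHz = 30 MHz.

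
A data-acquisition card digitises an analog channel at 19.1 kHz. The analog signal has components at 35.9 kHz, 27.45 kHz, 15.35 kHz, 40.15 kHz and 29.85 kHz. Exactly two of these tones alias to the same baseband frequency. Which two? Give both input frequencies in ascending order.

27.45 kHz, 29.85 kHz

fs/2 = 9.55 kHz.
35.9 kHz mod fs = 16.8 kHz.
16.8 kHz > fs/2 = 9.55 kHz, folds to fs − 16.8 kHz = 2.3 kHz.
27.45 kHz mod fs = 8.35 kHz.
8.35 kHz ≤ fs/2 = 9.55 kHz, appears at 8.35 kHz.
15.35 kHz > fs/2 = 9.55 kHz, folds to fs − 15.35 kHz = 3.75 kHz.
40.15 kHz mod fs = 1.95 kHz.
1.95 kHz ≤ fs/2 = 9.55 kHz, appears at 1.95 kHz.
29.85 kHz mod fs = 10.75 kHz.
10.75 kHz > fs/2 = 9.55 kHz, folds to fs − 10.75 kHz = 8.35 kHz.
27.45 kHz and 29.85 kHz both map to 8.35 kHz.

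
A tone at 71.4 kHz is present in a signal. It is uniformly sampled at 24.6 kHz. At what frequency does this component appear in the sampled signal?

2.4 kHz

71.4 kHz mod fs = 22.2 kHz.
22.2 kHz > fs/2 = 12.3 kHz, folds to fs − 22.2 kHz = 2.4 kHz.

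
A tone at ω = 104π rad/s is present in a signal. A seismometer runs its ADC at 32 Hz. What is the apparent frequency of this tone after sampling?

12 Hz

ω = 104π rad/s → f = ω/(2π) = 52 Hz.
52 Hz mod fs = 20 Hz.
20 Hz > fs/2 = 16 Hz, folds to fs − 20 Hz = 12 Hz.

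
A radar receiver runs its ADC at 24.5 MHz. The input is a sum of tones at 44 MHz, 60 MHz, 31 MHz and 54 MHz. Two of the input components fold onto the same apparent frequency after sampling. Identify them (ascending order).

fs/2 = 12.25 MHz.
44 MHz mod fs = 19.5 MHz.
19.5 MHz > fs/2 = 12.25 MHz, folds to fs − 19.5 MHz = 5 MHz.
60 MHz mod fs = 11 MHz.
11 MHz ≤ fs/2 = 12.25 MHz, appears at 11 MHz.
31 MHz mod fs = 6.5 MHz.
6.5 MHz ≤ fs/2 = 12.25 MHz, appears at 6.5 MHz.
54 MHz mod fs = 5 MHz.
5 MHz ≤ fs/2 = 12.25 MHz, appears at 5 MHz.
44 MHz and 54 MHz both map to 5 MHz.

44 MHz, 54 MHz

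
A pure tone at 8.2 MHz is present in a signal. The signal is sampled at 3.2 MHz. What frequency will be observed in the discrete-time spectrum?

1.4 MHz

8.2 MHz mod fs = 1.8 MHz.
1.8 MHz > fs/2 = 1.6 MHz, folds to fs − 1.8 MHz = 1.4 MHz.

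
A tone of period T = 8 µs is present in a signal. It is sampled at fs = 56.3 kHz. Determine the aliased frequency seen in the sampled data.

T = 8 µs → f = 1/T = 125 kHz.
125 kHz mod fs = 12.4 kHz.
12.4 kHz ≤ fs/2 = 28.15 kHz, appears at 12.4 kHz.

12.4 kHz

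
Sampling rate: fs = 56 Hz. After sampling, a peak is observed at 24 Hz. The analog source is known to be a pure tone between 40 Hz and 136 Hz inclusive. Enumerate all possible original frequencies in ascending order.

80 Hz, 88 Hz, 136 Hz

Frequencies that alias to 24 Hz are k·fs ± 24 Hz for integer k ≥ 0.
k=0: 24 Hz.
k=1: 32 Hz, 80 Hz.
k=2: 88 Hz, 136 Hz.
k=3: 144 Hz, 192 Hz.
Within [40 Hz, 136 Hz]: 80 Hz, 88 Hz, 136 Hz.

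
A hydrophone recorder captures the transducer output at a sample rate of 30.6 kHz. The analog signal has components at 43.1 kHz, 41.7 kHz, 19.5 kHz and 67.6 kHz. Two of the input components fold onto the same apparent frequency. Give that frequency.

fs/2 = 15.3 kHz.
43.1 kHz mod fs = 12.5 kHz.
12.5 kHz ≤ fs/2 = 15.3 kHz, appears at 12.5 kHz.
41.7 kHz mod fs = 11.1 kHz.
11.1 kHz ≤ fs/2 = 15.3 kHz, appears at 11.1 kHz.
19.5 kHz > fs/2 = 15.3 kHz, folds to fs − 19.5 kHz = 11.1 kHz.
67.6 kHz mod fs = 6.4 kHz.
6.4 kHz ≤ fs/2 = 15.3 kHz, appears at 6.4 kHz.
19.5 kHz and 41.7 kHz both map to 11.1 kHz.

11.1 kHz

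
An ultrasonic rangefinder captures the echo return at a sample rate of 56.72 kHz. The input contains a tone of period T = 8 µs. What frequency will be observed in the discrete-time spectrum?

T = 8 µs → f = 1/T = 125 kHz.
125 kHz mod fs = 11.56 kHz.
11.56 kHz ≤ fs/2 = 28.36 kHz, appears at 11.56 kHz.

11.56 kHz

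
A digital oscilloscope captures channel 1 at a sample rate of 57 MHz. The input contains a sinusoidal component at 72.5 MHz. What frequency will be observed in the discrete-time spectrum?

15.5 MHz

72.5 MHz mod fs = 15.5 MHz.
15.5 MHz ≤ fs/2 = 28.5 MHz, appears at 15.5 MHz.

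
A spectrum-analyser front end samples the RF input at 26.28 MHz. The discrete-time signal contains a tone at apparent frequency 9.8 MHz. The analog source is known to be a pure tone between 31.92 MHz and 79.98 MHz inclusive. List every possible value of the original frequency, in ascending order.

Frequencies that alias to 9.8 MHz are k·fs ± 9.8 MHz for integer k ≥ 0.
k=0: 9.8 MHz.
k=1: 16.48 MHz, 36.08 MHz.
k=2: 42.76 MHz, 62.36 MHz.
k=3: 69.04 MHz, 88.64 MHz.
k=4: 95.32 MHz, 114.92 MHz.
Within [31.92 MHz, 79.98 MHz]: 36.08 MHz, 42.76 MHz, 62.36 MHz, 69.04 MHz.

36.08 MHz, 42.76 MHz, 62.36 MHz, 69.04 MHz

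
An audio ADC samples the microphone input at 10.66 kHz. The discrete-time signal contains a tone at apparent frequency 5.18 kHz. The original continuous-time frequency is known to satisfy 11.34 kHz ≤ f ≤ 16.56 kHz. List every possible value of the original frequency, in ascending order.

15.84 kHz, 16.14 kHz

Frequencies that alias to 5.18 kHz are k·fs ± 5.18 kHz for integer k ≥ 0.
k=0: 5.18 kHz.
k=1: 5.48 kHz, 15.84 kHz.
k=2: 16.14 kHz, 26.5 kHz.
k=3: 26.8 kHz, 37.16 kHz.
Within [11.34 kHz, 16.56 kHz]: 15.84 kHz, 16.14 kHz.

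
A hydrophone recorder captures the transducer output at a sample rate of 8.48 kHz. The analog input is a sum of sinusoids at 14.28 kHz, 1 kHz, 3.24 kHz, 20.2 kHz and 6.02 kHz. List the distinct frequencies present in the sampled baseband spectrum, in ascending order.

1 kHz, 2.46 kHz, 2.68 kHz, 3.24 kHz

fs/2 = 4.24 kHz.
14.28 kHz mod fs = 5.8 kHz.
5.8 kHz > fs/2 = 4.24 kHz, folds to fs − 5.8 kHz = 2.68 kHz.
1 kHz ≤ fs/2 = 4.24 kHz, passes unchanged.
3.24 kHz ≤ fs/2 = 4.24 kHz, passes unchanged.
20.2 kHz mod fs = 3.24 kHz.
3.24 kHz ≤ fs/2 = 4.24 kHz, appears at 3.24 kHz.
6.02 kHz > fs/2 = 4.24 kHz, folds to fs − 6.02 kHz = 2.46 kHz.
Distinct values: {1 kHz, 2.46 kHz, 2.68 kHz, 3.24 kHz}.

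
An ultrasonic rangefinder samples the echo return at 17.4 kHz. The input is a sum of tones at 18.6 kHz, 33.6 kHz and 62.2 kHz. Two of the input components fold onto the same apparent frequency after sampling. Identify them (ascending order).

18.6 kHz, 33.6 kHz

fs/2 = 8.7 kHz.
18.6 kHz mod fs = 1.2 kHz.
1.2 kHz ≤ fs/2 = 8.7 kHz, appears at 1.2 kHz.
33.6 kHz mod fs = 16.2 kHz.
16.2 kHz > fs/2 = 8.7 kHz, folds to fs − 16.2 kHz = 1.2 kHz.
62.2 kHz mod fs = 10 kHz.
10 kHz > fs/2 = 8.7 kHz, folds to fs − 10 kHz = 7.4 kHz.
18.6 kHz and 33.6 kHz both map to 1.2 kHz.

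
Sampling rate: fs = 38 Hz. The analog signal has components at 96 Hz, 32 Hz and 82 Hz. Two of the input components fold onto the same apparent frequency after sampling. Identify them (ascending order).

32 Hz, 82 Hz

fs/2 = 19 Hz.
96 Hz mod fs = 20 Hz.
20 Hz > fs/2 = 19 Hz, folds to fs − 20 Hz = 18 Hz.
32 Hz > fs/2 = 19 Hz, folds to fs − 32 Hz = 6 Hz.
82 Hz mod fs = 6 Hz.
6 Hz ≤ fs/2 = 19 Hz, appears at 6 Hz.
32 Hz and 82 Hz both map to 6 Hz.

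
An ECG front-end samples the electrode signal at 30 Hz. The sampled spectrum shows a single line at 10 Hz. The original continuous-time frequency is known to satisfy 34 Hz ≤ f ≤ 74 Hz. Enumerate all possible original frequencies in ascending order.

40 Hz, 50 Hz, 70 Hz

Frequencies that alias to 10 Hz are k·fs ± 10 Hz for integer k ≥ 0.
k=0: 10 Hz.
k=1: 20 Hz, 40 Hz.
k=2: 50 Hz, 70 Hz.
k=3: 80 Hz, 100 Hz.
Within [34 Hz, 74 Hz]: 40 Hz, 50 Hz, 70 Hz.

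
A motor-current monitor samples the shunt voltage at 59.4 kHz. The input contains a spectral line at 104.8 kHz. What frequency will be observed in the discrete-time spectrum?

14 kHz

104.8 kHz mod fs = 45.4 kHz.
45.4 kHz > fs/2 = 29.7 kHz, folds to fs − 45.4 kHz = 14 kHz.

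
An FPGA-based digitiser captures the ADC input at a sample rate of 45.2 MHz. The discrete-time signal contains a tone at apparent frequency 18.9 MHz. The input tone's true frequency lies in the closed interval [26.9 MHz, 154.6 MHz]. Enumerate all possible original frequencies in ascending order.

Frequencies that alias to 18.9 MHz are k·fs ± 18.9 MHz for integer k ≥ 0.
k=0: 18.9 MHz.
k=1: 26.3 MHz, 64.1 MHz.
k=2: 71.5 MHz, 109.3 MHz.
k=3: 116.7 MHz, 154.5 MHz.
k=4: 161.9 MHz, 199.7 MHz.
Within [26.9 MHz, 154.6 MHz]: 64.1 MHz, 71.5 MHz, 109.3 MHz, 116.7 MHz, 154.5 MHz.

64.1 MHz, 71.5 MHz, 109.3 MHz, 116.7 MHz, 154.5 MHz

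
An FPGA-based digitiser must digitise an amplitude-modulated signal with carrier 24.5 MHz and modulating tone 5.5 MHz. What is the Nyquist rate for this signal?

AM sidebands sit at fc ± fm = 19 MHz and 30 MHz.
Highest-frequency component: 30 MHz.
Nyquist rate = 2 × 30 MHz = 60 MHz.

60 MHz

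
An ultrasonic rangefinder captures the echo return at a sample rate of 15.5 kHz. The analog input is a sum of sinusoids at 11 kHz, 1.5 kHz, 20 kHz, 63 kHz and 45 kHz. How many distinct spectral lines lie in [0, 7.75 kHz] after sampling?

3

fs/2 = 7.75 kHz.
11 kHz > fs/2 = 7.75 kHz, folds to fs − 11 kHz = 4.5 kHz.
1.5 kHz ≤ fs/2 = 7.75 kHz, passes unchanged.
20 kHz mod fs = 4.5 kHz.
4.5 kHz ≤ fs/2 = 7.75 kHz, appears at 4.5 kHz.
63 kHz mod fs = 1 kHz.
1 kHz ≤ fs/2 = 7.75 kHz, appears at 1 kHz.
45 kHz mod fs = 14 kHz.
14 kHz > fs/2 = 7.75 kHz, folds to fs − 14 kHz = 1.5 kHz.
Distinct values: {1 kHz, 1.5 kHz, 4.5 kHz} → 3.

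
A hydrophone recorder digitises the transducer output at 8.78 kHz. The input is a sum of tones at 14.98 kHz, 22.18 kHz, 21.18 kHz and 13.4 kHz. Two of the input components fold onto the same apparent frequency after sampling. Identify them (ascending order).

13.4 kHz, 22.18 kHz

fs/2 = 4.39 kHz.
14.98 kHz mod fs = 6.2 kHz.
6.2 kHz > fs/2 = 4.39 kHz, folds to fs − 6.2 kHz = 2.58 kHz.
22.18 kHz mod fs = 4.62 kHz.
4.62 kHz > fs/2 = 4.39 kHz, folds to fs − 4.62 kHz = 4.16 kHz.
21.18 kHz mod fs = 3.62 kHz.
3.62 kHz ≤ fs/2 = 4.39 kHz, appears at 3.62 kHz.
13.4 kHz mod fs = 4.62 kHz.
4.62 kHz > fs/2 = 4.39 kHz, folds to fs − 4.62 kHz = 4.16 kHz.
13.4 kHz and 22.18 kHz both map to 4.16 kHz.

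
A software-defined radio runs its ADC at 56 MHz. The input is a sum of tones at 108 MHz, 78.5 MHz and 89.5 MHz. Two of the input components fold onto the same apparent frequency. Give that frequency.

fs/2 = 28 MHz.
108 MHz mod fs = 52 MHz.
52 MHz > fs/2 = 28 MHz, folds to fs − 52 MHz = 4 MHz.
78.5 MHz mod fs = 22.5 MHz.
22.5 MHz ≤ fs/2 = 28 MHz, appears at 22.5 MHz.
89.5 MHz mod fs = 33.5 MHz.
33.5 MHz > fs/2 = 28 MHz, folds to fs − 33.5 MHz = 22.5 MHz.
78.5 MHz and 89.5 MHz both map to 22.5 MHz.

22.5 MHz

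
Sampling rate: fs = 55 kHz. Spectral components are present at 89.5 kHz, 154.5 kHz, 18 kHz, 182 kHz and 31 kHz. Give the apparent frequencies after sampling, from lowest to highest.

fs/2 = 27.5 kHz.
89.5 kHz mod fs = 34.5 kHz.
34.5 kHz > fs/2 = 27.5 kHz, folds to fs − 34.5 kHz = 20.5 kHz.
154.5 kHz mod fs = 44.5 kHz.
44.5 kHz > fs/2 = 27.5 kHz, folds to fs − 44.5 kHz = 10.5 kHz.
18 kHz ≤ fs/2 = 27.5 kHz, passes unchanged.
182 kHz mod fs = 17 kHz.
17 kHz ≤ fs/2 = 27.5 kHz, appears at 17 kHz.
31 kHz > fs/2 = 27.5 kHz, folds to fs − 31 kHz = 24 kHz.
Distinct values: {10.5 kHz, 17 kHz, 18 kHz, 20.5 kHz, 24 kHz}.

10.5 kHz, 17 kHz, 18 kHz, 20.5 kHz, 24 kHz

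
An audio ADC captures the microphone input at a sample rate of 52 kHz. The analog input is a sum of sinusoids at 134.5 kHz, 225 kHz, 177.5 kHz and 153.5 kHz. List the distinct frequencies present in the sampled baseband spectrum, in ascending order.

fs/2 = 26 kHz.
134.5 kHz mod fs = 30.5 kHz.
30.5 kHz > fs/2 = 26 kHz, folds to fs − 30.5 kHz = 21.5 kHz.
225 kHz mod fs = 17 kHz.
17 kHz ≤ fs/2 = 26 kHz, appears at 17 kHz.
177.5 kHz mod fs = 21.5 kHz.
21.5 kHz ≤ fs/2 = 26 kHz, appears at 21.5 kHz.
153.5 kHz mod fs = 49.5 kHz.
49.5 kHz > fs/2 = 26 kHz, folds to fs − 49.5 kHz = 2.5 kHz.
Distinct values: {2.5 kHz, 17 kHz, 21.5 kHz}.

2.5 kHz, 17 kHz, 21.5 kHz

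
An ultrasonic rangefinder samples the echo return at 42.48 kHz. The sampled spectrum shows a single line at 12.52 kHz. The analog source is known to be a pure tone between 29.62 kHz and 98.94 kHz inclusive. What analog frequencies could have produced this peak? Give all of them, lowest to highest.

Frequencies that alias to 12.52 kHz are k·fs ± 12.52 kHz for integer k ≥ 0.
k=0: 12.52 kHz.
k=1: 29.96 kHz, 55 kHz.
k=2: 72.44 kHz, 97.48 kHz.
k=3: 114.92 kHz, 139.96 kHz.
Within [29.62 kHz, 98.94 kHz]: 29.96 kHz, 55 kHz, 72.44 kHz, 97.48 kHz.

29.96 kHz, 55 kHz, 72.44 kHz, 97.48 kHz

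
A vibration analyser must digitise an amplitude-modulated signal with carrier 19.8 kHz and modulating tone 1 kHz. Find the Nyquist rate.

41.6 kHz

AM sidebands sit at fc ± fm = 18.8 kHz and 20.8 kHz.
Highest-frequency component: 20.8 kHz.
Nyquist rate = 2 × 20.8 kHz = 41.6 kHz.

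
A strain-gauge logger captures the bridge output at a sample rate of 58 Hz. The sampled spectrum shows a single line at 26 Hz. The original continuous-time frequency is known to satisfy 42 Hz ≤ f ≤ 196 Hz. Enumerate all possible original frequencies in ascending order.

84 Hz, 90 Hz, 142 Hz, 148 Hz

Frequencies that alias to 26 Hz are k·fs ± 26 Hz for integer k ≥ 0.
k=0: 26 Hz.
k=1: 32 Hz, 84 Hz.
k=2: 90 Hz, 142 Hz.
k=3: 148 Hz, 200 Hz.
k=4: 206 Hz, 258 Hz.
Within [42 Hz, 196 Hz]: 84 Hz, 90 Hz, 142 Hz, 148 Hz.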